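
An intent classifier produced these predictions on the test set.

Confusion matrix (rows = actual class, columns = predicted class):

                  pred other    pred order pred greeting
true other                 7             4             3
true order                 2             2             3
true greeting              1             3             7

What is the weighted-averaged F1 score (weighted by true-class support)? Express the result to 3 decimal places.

Per-class F1 score (2·TP/(2·TP+FP+FN)):
  other: TP=7, FP=2+1=3, FN=4+3=7 → 14/24 = 0.5833
  order: TP=2, FP=4+3=7, FN=2+3=5 → 4/16 = 0.2500
  greeting: TP=7, FP=3+3=6, FN=1+3=4 → 14/24 = 0.5833
Weighted-F1 score = Σ (supportᵢ/N)·F1 scoreᵢ with N=32: (14/32)·0.5833 + (7/32)·0.2500 + (11/32)·0.5833 = 0.510

0.510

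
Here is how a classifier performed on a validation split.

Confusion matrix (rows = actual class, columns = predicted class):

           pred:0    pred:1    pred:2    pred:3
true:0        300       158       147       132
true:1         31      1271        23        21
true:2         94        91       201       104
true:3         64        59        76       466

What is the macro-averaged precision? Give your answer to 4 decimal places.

0.6282

Per-class precision (TP/(TP+FP)):
  0: TP=300, FP=31+94+64=189 → 300/489 = 0.61350
  1: TP=1271, FP=158+91+59=308 → 1271/1579 = 0.80494
  2: TP=201, FP=147+23+76=246 → 201/447 = 0.44966
  3: TP=466, FP=132+21+104=257 → 466/723 = 0.64454
Macro-precision = mean = (0.61350 + 0.80494 + 0.44966 + 0.64454) / 4 = 0.6282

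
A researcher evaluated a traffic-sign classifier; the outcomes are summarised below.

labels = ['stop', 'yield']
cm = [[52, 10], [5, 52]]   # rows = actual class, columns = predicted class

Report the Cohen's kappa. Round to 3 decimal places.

Observed agreement pₒ = trace/N = 104/119 = 0.8739
Expected agreement pₑ = Σ (rowᵢ·colᵢ)/N² = (62·57 + 57·62)/119² = 0.4991
κ = (pₒ − pₑ)/(1 − pₑ) = (0.8739 − 0.4991)/(1 − 0.4991) = 0.748

0.748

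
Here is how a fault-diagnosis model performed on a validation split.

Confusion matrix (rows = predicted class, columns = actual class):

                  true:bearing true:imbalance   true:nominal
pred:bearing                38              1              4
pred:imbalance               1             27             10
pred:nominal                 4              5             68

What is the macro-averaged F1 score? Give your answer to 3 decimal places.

Per-class F1 score (2·TP/(2·TP+FP+FN)):
  bearing: TP=38, FP=1+4=5, FN=1+4=5 → 76/86 = 0.8837
  imbalance: TP=27, FP=1+10=11, FN=1+5=6 → 54/71 = 0.7606
  nominal: TP=68, FP=4+5=9, FN=4+10=14 → 136/159 = 0.8553
Macro-F1 score = mean = (0.8837 + 0.7606 + 0.8553) / 3 = 0.833

0.833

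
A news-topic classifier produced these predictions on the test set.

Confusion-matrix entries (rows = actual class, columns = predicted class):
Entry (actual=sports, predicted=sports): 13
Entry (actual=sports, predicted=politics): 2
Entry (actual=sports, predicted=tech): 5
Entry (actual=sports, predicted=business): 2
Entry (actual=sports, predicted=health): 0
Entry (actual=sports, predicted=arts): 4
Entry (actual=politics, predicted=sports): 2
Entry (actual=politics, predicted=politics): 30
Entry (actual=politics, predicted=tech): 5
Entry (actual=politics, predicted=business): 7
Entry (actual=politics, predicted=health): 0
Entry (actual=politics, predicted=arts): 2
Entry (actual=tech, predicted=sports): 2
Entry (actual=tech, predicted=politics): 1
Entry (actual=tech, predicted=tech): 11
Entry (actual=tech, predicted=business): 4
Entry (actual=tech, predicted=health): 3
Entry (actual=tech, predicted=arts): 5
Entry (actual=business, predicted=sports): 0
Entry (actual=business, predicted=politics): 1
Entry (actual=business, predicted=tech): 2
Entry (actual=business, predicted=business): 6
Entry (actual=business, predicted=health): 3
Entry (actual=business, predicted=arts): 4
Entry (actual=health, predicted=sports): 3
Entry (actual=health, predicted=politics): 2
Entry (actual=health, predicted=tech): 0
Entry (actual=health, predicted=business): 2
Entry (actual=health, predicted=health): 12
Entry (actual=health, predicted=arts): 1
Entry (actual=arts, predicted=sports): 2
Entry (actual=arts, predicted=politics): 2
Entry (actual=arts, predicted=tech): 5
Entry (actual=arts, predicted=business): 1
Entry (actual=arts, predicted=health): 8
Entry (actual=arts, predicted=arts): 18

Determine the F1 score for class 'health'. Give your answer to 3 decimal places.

0.522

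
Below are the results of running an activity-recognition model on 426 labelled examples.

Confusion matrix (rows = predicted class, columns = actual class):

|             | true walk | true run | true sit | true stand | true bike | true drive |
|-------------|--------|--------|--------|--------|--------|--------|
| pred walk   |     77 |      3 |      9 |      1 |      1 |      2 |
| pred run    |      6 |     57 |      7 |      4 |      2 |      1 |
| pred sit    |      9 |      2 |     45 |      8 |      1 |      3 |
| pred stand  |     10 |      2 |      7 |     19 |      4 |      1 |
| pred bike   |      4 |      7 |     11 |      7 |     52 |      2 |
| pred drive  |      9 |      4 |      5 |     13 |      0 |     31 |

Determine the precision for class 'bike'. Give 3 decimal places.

Treat 'bike' as positive and all other classes as negative.
precision = TP/(TP+FP).
bike: TP=52, FP=4+7+11+7+2=31 → 52/83 = 0.6265

0.627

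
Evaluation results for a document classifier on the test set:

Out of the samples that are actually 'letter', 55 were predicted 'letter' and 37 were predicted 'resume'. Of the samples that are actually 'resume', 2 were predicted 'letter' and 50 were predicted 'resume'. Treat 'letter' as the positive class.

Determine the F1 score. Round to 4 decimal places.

Precision = TP/(TP+FP) = 55/57 = 0.9649
Recall = TP/(TP+FN) = 55/92 = 0.5978
F1 = 2·TP/(2·TP+FP+FN) = 110/149 = 0.7383

0.7383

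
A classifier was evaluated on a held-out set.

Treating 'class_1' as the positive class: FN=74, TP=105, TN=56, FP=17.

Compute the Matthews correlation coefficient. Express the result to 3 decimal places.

MCC = (TP·TN − FP·FN) / √((TP+FP)(TP+FN)(TN+FP)(TN+FN))
Numerator = 105·56 − 17·74 = 4622
Denominator = √(122·179·73·130) = √207242620 = 14395.9237
MCC = 4622 / 14395.9237 = 0.321

0.321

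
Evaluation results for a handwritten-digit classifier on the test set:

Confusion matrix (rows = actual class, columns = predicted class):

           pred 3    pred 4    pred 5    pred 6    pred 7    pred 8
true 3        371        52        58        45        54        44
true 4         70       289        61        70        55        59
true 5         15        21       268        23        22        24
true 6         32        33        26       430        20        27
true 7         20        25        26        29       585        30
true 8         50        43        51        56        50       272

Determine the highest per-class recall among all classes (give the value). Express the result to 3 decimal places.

Per-class recall (TP/(TP+FN)):
  3: TP=371, FN=52+58+45+54+44=253 → 371/624 = 0.5946
  4: TP=289, FN=70+61+70+55+59=315 → 289/604 = 0.4785
  5: TP=268, FN=15+21+23+22+24=105 → 268/373 = 0.7185
  6: TP=430, FN=32+33+26+20+27=138 → 430/568 = 0.7570
  7: TP=585, FN=20+25+26+29+30=130 → 585/715 = 0.8182
  8: TP=272, FN=50+43+51+56+50=250 → 272/522 = 0.5211
Highest is class '7' with recall = 0.818.

0.818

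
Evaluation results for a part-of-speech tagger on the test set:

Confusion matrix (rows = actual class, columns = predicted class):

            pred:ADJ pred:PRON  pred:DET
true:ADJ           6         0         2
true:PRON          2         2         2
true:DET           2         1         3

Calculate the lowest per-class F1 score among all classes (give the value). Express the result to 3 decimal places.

0.444

Per-class F1 score (2·TP/(2·TP+FP+FN)):
  ADJ: TP=6, FP=2+2=4, FN=0+2=2 → 12/18 = 0.6667
  PRON: TP=2, FP=0+1=1, FN=2+2=4 → 4/9 = 0.4444
  DET: TP=3, FP=2+2=4, FN=2+1=3 → 6/13 = 0.4615
Lowest is class 'PRON' with F1 score = 0.444.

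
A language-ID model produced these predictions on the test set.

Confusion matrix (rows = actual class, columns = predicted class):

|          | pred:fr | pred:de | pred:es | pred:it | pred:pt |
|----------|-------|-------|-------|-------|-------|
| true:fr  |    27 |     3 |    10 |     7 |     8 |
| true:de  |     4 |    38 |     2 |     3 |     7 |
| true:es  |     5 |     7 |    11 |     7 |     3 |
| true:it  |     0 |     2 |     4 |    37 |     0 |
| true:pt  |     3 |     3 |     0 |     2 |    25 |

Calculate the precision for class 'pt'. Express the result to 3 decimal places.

0.581

One-vs-rest for 'pt': TP = diagonal; FP = other classes predicted 'pt'; FN = 'pt' predicted as other.
precision = TP/(TP+FP).
pt: TP=25, FP=8+7+3+0=18 → 25/43 = 0.5814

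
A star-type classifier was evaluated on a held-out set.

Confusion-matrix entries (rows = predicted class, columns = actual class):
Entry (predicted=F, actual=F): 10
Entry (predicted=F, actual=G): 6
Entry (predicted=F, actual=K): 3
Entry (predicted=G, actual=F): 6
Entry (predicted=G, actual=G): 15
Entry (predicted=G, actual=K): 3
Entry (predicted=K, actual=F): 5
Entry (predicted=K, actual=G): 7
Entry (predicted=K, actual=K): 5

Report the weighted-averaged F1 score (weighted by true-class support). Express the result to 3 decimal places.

0.510

Per-class F1 score (2·TP/(2·TP+FP+FN)):
  F: TP=10, FP=6+3=9, FN=6+5=11 → 20/40 = 0.5000
  G: TP=15, FP=6+3=9, FN=6+7=13 → 30/52 = 0.5769
  K: TP=5, FP=5+7=12, FN=3+3=6 → 10/28 = 0.3571
Weighted-F1 score = Σ (supportᵢ/N)·F1 scoreᵢ with N=60: (21/60)·0.5000 + (28/60)·0.5769 + (11/60)·0.3571 = 0.510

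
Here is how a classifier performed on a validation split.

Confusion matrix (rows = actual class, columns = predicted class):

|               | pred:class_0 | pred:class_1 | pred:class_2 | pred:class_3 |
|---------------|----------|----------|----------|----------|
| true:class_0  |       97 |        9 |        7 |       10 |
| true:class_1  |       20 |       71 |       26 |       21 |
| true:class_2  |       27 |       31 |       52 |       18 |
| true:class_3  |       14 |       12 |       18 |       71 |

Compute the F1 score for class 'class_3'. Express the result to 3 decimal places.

Take TP from the diagonal, FP from the rest of the 'class_3' prediction marginal, FN from the rest of the 'class_3' actual marginal.
F1 score = 2·TP/(2·TP+FP+FN).
class_3: TP=71, FP=10+21+18=49, FN=14+12+18=44 → 142/235 = 0.6043

0.604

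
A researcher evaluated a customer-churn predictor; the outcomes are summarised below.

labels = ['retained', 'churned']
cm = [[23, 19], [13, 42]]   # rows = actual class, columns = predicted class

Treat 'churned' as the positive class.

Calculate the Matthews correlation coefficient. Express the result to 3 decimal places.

0.319

MCC = (TP·TN − FP·FN) / √((TP+FP)(TP+FN)(TN+FP)(TN+FN))
Numerator = 42·23 − 19·13 = 719
Denominator = √(61·55·42·36) = √5072760 = 2252.2788
MCC = 719 / 2252.2788 = 0.319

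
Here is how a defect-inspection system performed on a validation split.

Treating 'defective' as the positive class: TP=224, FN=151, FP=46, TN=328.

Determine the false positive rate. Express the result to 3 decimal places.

FPR = FP/(FP+TN) = 46/(46+328) = 0.123

0.123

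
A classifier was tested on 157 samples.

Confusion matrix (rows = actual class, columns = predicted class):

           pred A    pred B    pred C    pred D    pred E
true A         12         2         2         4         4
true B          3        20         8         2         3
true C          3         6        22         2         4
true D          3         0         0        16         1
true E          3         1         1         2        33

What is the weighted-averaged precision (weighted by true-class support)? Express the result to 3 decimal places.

0.657

Per-class precision (TP/(TP+FP)):
  A: TP=12, FP=3+3+3+3=12 → 12/24 = 0.5000
  B: TP=20, FP=2+6+0+1=9 → 20/29 = 0.6897
  C: TP=22, FP=2+8+0+1=11 → 22/33 = 0.6667
  D: TP=16, FP=4+2+2+2=10 → 16/26 = 0.6154
  E: TP=33, FP=4+3+4+1=12 → 33/45 = 0.7333
Weighted-precision = Σ (supportᵢ/N)·precisionᵢ with N=157: (24/157)·0.5000 + (36/157)·0.6897 + (37/157)·0.6667 + (20/157)·0.6154 + (40/157)·0.7333 = 0.657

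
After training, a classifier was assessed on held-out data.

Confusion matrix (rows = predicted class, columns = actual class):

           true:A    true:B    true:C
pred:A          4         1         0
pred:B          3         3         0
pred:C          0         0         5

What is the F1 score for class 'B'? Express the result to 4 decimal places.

Treat 'B' as positive and all other classes as negative.
F1 score = 2·TP/(2·TP+FP+FN).
B: TP=3, FP=3+0=3, FN=1+0=1 → 6/10 = 0.60000

0.6000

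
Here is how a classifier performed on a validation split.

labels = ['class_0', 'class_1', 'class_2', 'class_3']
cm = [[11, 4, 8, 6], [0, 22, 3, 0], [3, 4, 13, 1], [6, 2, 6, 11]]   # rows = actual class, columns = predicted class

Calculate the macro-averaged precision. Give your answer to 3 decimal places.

0.570

Per-class precision (TP/(TP+FP)):
  class_0: TP=11, FP=0+3+6=9 → 11/20 = 0.5500
  class_1: TP=22, FP=4+4+2=10 → 22/32 = 0.6875
  class_2: TP=13, FP=8+3+6=17 → 13/30 = 0.4333
  class_3: TP=11, FP=6+0+1=7 → 11/18 = 0.6111
Macro-precision = mean = (0.5500 + 0.6875 + 0.4333 + 0.6111) / 4 = 0.570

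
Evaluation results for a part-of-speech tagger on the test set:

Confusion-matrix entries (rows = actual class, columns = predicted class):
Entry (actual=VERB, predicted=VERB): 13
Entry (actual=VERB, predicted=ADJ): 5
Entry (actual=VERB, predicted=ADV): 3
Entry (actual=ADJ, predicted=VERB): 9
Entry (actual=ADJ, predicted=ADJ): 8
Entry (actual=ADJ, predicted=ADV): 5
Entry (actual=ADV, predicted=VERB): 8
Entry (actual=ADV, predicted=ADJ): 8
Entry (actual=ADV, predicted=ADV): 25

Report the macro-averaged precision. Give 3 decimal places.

0.524

Per-class precision (TP/(TP+FP)):
  VERB: TP=13, FP=9+8=17 → 13/30 = 0.4333
  ADJ: TP=8, FP=5+8=13 → 8/21 = 0.3810
  ADV: TP=25, FP=3+5=8 → 25/33 = 0.7576
Macro-precision = mean = (0.4333 + 0.3810 + 0.7576) / 3 = 0.524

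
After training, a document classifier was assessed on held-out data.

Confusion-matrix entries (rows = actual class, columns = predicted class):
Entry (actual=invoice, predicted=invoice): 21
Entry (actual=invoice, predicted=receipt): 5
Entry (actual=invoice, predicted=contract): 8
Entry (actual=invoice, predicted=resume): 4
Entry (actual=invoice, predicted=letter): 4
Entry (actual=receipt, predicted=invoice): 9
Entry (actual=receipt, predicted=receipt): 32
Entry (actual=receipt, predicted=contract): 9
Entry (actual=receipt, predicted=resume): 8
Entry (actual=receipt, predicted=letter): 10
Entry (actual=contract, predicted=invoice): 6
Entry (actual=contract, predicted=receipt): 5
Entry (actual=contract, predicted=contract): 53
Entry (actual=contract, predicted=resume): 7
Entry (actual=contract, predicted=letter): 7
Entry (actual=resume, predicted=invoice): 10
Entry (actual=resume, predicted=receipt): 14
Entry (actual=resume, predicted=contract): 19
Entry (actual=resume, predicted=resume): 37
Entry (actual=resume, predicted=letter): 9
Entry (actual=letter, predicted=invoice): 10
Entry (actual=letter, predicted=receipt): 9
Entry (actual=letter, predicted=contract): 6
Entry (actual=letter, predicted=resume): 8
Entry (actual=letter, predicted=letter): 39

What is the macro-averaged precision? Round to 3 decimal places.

0.514

Per-class precision (TP/(TP+FP)):
  invoice: TP=21, FP=9+6+10+10=35 → 21/56 = 0.3750
  receipt: TP=32, FP=5+5+14+9=33 → 32/65 = 0.4923
  contract: TP=53, FP=8+9+19+6=42 → 53/95 = 0.5579
  resume: TP=37, FP=4+8+7+8=27 → 37/64 = 0.5781
  letter: TP=39, FP=4+10+7+9=30 → 39/69 = 0.5652
Macro-precision = mean = (0.3750 + 0.4923 + 0.5579 + 0.5781 + 0.5652) / 5 = 0.514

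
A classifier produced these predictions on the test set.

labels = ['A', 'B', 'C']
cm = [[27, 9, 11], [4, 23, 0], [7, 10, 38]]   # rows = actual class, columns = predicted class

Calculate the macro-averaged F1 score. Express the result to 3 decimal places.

0.678

Per-class F1 score (2·TP/(2·TP+FP+FN)):
  A: TP=27, FP=4+7=11, FN=9+11=20 → 54/85 = 0.6353
  B: TP=23, FP=9+10=19, FN=4+0=4 → 46/69 = 0.6667
  C: TP=38, FP=11+0=11, FN=7+10=17 → 76/104 = 0.7308
Macro-F1 score = mean = (0.6353 + 0.6667 + 0.7308) / 3 = 0.678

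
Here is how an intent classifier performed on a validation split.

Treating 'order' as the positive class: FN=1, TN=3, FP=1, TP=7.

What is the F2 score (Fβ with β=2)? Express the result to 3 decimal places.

Fβ = (1+β²)·TP / ((1+β²)·TP + β²·FN + FP), with β²=4
= 5·7 / (5·7 + 4·1 + 1) = 0.875

0.875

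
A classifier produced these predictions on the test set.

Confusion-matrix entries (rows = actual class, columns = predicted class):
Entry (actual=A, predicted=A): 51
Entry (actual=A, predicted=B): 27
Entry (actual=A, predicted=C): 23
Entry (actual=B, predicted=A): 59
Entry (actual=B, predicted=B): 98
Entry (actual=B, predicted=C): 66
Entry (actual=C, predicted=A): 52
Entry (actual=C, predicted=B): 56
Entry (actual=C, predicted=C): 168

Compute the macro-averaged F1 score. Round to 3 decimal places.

Per-class F1 score (2·TP/(2·TP+FP+FN)):
  A: TP=51, FP=59+52=111, FN=27+23=50 → 102/263 = 0.3878
  B: TP=98, FP=27+56=83, FN=59+66=125 → 196/404 = 0.4851
  C: TP=168, FP=23+66=89, FN=52+56=108 → 336/533 = 0.6304
Macro-F1 score = mean = (0.3878 + 0.4851 + 0.6304) / 3 = 0.501

0.501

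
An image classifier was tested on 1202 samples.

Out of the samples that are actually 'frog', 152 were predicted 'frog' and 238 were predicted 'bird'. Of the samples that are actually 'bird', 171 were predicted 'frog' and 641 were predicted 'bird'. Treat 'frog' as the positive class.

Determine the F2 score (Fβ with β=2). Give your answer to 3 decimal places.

Fβ = (1+β²)·TP / ((1+β²)·TP + β²·FN + FP), with β²=4
= 5·152 / (5·152 + 4·238 + 171) = 0.404

0.404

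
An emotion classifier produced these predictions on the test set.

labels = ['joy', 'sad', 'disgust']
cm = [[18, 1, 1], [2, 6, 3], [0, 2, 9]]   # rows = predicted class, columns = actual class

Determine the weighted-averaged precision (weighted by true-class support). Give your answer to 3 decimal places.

0.799

Per-class precision (TP/(TP+FP)):
  joy: TP=18, FP=1+1=2 → 18/20 = 0.9000
  sad: TP=6, FP=2+3=5 → 6/11 = 0.5455
  disgust: TP=9, FP=0+2=2 → 9/11 = 0.8182
Weighted-precision = Σ (supportᵢ/N)·precisionᵢ with N=42: (20/42)·0.9000 + (9/42)·0.5455 + (13/42)·0.8182 = 0.799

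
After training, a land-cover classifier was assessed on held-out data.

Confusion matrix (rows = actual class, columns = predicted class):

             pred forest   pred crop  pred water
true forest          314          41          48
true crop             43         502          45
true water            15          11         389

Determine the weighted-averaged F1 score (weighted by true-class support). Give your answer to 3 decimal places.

0.855

Per-class F1 score (2·TP/(2·TP+FP+FN)):
  forest: TP=314, FP=43+15=58, FN=41+48=89 → 628/775 = 0.8103
  crop: TP=502, FP=41+11=52, FN=43+45=88 → 1004/1144 = 0.8776
  water: TP=389, FP=48+45=93, FN=15+11=26 → 778/897 = 0.8673
Weighted-F1 score = Σ (supportᵢ/N)·F1 scoreᵢ with N=1408: (403/1408)·0.8103 + (590/1408)·0.8776 + (415/1408)·0.8673 = 0.855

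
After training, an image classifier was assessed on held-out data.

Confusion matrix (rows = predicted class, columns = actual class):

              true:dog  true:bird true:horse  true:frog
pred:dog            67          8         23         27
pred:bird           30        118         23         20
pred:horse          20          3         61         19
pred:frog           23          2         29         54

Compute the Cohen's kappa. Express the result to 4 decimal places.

0.4255

Observed agreement pₒ = trace/N = 300/527 = 0.56926
Expected agreement pₑ = Σ (rowᵢ·colᵢ)/N² = (140·125 + 131·191 + 136·103 + 120·108)/527² = 0.25020
κ = (pₒ − pₑ)/(1 − pₑ) = (0.56926 − 0.25020)/(1 − 0.25020) = 0.4255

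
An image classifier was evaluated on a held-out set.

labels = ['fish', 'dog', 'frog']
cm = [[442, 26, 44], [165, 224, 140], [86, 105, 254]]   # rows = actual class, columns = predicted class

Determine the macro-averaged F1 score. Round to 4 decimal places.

Per-class F1 score (2·TP/(2·TP+FP+FN)):
  fish: TP=442, FP=165+86=251, FN=26+44=70 → 884/1205 = 0.73361
  dog: TP=224, FP=26+105=131, FN=165+140=305 → 448/884 = 0.50679
  frog: TP=254, FP=44+140=184, FN=86+105=191 → 508/883 = 0.57531
Macro-F1 score = mean = (0.73361 + 0.50679 + 0.57531) / 3 = 0.6052

0.6052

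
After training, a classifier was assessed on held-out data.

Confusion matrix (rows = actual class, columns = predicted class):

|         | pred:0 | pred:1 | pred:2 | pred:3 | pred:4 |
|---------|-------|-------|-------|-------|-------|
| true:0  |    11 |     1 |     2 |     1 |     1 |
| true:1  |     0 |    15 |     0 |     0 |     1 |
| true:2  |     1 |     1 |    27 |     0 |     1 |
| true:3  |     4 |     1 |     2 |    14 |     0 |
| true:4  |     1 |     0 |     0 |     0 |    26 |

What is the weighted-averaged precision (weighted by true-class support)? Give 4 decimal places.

0.8511

Per-class precision (TP/(TP+FP)):
  0: TP=11, FP=0+1+4+1=6 → 11/17 = 0.64706
  1: TP=15, FP=1+1+1+0=3 → 15/18 = 0.83333
  2: TP=27, FP=2+0+2+0=4 → 27/31 = 0.87097
  3: TP=14, FP=1+0+0+0=1 → 14/15 = 0.93333
  4: TP=26, FP=1+1+1+0=3 → 26/29 = 0.89655
Weighted-precision = Σ (supportᵢ/N)·precisionᵢ with N=110: (16/110)·0.64706 + (16/110)·0.83333 + (30/110)·0.87097 + (21/110)·0.93333 + (27/110)·0.89655 = 0.8511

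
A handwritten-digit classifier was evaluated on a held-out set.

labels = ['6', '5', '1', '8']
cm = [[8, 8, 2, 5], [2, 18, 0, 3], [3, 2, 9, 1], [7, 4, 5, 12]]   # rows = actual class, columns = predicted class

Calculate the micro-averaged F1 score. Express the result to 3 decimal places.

0.528

Micro-averaging pools counts across classes: ΣTP=47, ΣFP=42, ΣFN=42.
Micro-F1 score = 2·TP/(2·TP+FP+FN) on pooled counts = 0.528 (equals overall accuracy in single-label multiclass).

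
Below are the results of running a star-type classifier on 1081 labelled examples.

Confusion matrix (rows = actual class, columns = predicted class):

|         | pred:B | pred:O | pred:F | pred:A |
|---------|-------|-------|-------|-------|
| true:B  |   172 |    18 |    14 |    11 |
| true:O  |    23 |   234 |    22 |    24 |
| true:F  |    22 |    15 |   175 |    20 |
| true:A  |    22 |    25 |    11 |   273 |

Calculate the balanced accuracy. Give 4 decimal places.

0.7878

Balanced accuracy = mean of per-class recall.
  B: recall = 172/215 = 0.80000
  O: recall = 234/303 = 0.77228
  F: recall = 175/232 = 0.75431
  A: recall = 273/331 = 0.82477
Mean = (0.80000 + 0.77228 + 0.75431 + 0.82477) / 4 = 0.7878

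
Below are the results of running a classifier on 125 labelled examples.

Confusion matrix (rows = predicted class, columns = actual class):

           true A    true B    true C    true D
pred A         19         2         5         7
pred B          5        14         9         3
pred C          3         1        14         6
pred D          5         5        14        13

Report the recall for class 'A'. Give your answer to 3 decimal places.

0.594

Take TP from the diagonal, FP from the rest of the 'A' prediction marginal, FN from the rest of the 'A' actual marginal.
recall = TP/(TP+FN).
A: TP=19, FN=5+3+5=13 → 19/32 = 0.5938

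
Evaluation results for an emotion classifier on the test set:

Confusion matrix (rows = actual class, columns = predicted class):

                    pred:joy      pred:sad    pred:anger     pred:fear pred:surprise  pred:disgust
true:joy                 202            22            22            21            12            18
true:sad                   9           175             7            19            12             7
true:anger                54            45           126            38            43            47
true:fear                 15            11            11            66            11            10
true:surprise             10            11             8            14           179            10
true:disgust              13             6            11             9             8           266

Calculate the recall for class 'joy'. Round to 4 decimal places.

0.6801

Take TP from the diagonal, FP from the rest of the 'joy' prediction marginal, FN from the rest of the 'joy' actual marginal.
recall = TP/(TP+FN).
joy: TP=202, FN=22+22+21+12+18=95 → 202/297 = 0.68013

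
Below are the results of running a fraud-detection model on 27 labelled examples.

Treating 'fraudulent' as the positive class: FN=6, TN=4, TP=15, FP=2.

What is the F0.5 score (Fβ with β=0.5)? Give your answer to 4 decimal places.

0.8427

Fβ = (1+β²)·TP / ((1+β²)·TP + β²·FN + FP), with β²=1/4
= 1.25·15 / (1.25·15 + 0.25·6 + 2) = 0.8427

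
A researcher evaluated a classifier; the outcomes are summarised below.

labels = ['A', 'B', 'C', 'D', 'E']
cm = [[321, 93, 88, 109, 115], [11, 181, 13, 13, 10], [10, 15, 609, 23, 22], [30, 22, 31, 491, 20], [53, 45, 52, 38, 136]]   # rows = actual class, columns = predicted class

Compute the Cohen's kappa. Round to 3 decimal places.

Observed agreement pₒ = trace/N = 1738/2551 = 0.6813
Expected agreement pₑ = Σ (rowᵢ·colᵢ)/N² = (726·425 + 228·356 + 679·793 + 594·674 + 324·303)/2551² = 0.2192
κ = (pₒ − pₑ)/(1 − pₑ) = (0.6813 − 0.2192)/(1 − 0.2192) = 0.592

0.592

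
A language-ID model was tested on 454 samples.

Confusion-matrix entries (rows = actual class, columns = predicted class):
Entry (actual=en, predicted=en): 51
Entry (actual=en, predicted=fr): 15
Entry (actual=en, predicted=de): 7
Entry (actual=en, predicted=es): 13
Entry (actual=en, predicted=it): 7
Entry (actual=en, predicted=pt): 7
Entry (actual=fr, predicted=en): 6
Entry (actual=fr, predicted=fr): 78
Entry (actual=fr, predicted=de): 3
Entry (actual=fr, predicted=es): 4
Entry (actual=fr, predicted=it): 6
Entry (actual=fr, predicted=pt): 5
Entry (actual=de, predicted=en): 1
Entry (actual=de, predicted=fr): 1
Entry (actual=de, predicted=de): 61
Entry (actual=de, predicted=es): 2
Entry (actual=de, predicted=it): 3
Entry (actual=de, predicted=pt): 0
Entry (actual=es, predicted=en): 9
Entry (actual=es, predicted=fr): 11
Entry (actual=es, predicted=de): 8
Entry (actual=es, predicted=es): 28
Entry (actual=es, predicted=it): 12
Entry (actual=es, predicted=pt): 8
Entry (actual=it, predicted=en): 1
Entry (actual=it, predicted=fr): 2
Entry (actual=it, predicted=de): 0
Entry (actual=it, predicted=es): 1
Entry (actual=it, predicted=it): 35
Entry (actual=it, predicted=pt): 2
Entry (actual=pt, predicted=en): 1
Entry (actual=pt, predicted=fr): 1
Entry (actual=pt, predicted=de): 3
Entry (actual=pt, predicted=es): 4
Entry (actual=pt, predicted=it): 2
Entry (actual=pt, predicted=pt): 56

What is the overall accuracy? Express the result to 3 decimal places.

0.681

Accuracy = trace / total = (51+78+61+28+35+56=309) / 454 = 309/454 = 0.681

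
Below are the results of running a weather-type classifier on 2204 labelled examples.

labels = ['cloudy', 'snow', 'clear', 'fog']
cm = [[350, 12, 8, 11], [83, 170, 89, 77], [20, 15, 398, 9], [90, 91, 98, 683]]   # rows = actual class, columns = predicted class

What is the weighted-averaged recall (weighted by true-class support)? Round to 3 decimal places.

Per-class recall (TP/(TP+FN)):
  cloudy: TP=350, FN=12+8+11=31 → 350/381 = 0.9186
  snow: TP=170, FN=83+89+77=249 → 170/419 = 0.4057
  clear: TP=398, FN=20+15+9=44 → 398/442 = 0.9005
  fog: TP=683, FN=90+91+98=279 → 683/962 = 0.7100
Weighted-recall = Σ (supportᵢ/N)·recallᵢ with N=2204: (381/2204)·0.9186 + (419/2204)·0.4057 + (442/2204)·0.9005 + (962/2204)·0.7100 = 0.726

0.726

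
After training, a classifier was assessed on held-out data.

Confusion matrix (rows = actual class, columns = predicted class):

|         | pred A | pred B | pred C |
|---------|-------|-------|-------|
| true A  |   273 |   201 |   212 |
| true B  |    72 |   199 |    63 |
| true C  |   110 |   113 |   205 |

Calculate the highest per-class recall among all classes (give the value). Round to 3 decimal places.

0.596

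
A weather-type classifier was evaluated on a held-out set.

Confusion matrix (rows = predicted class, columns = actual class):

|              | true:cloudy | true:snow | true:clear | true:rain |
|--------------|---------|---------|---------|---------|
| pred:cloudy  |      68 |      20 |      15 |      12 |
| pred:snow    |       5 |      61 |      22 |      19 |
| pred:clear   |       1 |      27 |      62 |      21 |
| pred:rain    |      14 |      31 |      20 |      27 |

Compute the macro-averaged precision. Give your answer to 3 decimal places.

0.503

Per-class precision (TP/(TP+FP)):
  cloudy: TP=68, FP=20+15+12=47 → 68/115 = 0.5913
  snow: TP=61, FP=5+22+19=46 → 61/107 = 0.5701
  clear: TP=62, FP=1+27+21=49 → 62/111 = 0.5586
  rain: TP=27, FP=14+31+20=65 → 27/92 = 0.2935
Macro-precision = mean = (0.5913 + 0.5701 + 0.5586 + 0.2935) / 4 = 0.503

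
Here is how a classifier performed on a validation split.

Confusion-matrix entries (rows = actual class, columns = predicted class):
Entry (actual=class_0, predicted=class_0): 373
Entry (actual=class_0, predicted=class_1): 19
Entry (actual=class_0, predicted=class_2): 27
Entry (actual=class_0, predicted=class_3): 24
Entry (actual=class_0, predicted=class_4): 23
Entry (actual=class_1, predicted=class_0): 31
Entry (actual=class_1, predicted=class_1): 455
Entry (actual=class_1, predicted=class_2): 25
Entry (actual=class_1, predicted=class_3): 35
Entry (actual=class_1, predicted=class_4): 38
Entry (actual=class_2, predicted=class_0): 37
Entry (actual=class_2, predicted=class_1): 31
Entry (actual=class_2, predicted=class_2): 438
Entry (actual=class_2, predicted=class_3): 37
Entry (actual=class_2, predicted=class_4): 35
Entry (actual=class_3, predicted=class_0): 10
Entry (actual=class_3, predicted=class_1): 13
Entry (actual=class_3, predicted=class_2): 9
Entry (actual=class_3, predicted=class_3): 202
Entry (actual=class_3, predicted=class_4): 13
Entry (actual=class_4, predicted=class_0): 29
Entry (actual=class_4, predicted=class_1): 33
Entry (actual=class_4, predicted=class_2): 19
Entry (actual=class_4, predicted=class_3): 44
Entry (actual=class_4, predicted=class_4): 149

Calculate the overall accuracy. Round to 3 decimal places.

0.752

Accuracy = trace / total = (373+455+438+202+149=1617) / 2149 = 1617/2149 = 0.752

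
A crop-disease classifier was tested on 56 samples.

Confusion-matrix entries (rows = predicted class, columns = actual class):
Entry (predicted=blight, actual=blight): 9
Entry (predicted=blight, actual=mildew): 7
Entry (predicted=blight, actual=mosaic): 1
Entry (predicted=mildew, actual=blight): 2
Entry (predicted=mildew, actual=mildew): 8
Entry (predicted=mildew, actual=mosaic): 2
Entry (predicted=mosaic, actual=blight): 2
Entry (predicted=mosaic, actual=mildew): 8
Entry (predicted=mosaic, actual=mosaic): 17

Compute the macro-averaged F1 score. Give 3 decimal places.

Per-class F1 score (2·TP/(2·TP+FP+FN)):
  blight: TP=9, FP=7+1=8, FN=2+2=4 → 18/30 = 0.6000
  mildew: TP=8, FP=2+2=4, FN=7+8=15 → 16/35 = 0.4571
  mosaic: TP=17, FP=2+8=10, FN=1+2=3 → 34/47 = 0.7234
Macro-F1 score = mean = (0.6000 + 0.4571 + 0.7234) / 3 = 0.594

0.594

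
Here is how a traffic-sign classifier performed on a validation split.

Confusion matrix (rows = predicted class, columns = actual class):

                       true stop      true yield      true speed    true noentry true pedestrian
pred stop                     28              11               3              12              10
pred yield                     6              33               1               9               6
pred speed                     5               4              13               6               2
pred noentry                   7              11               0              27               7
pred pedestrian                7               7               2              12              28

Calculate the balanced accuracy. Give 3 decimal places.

Balanced accuracy = mean of per-class recall.
  stop: recall = 28/53 = 0.5283
  yield: recall = 33/66 = 0.5000
  speed: recall = 13/19 = 0.6842
  noentry: recall = 27/66 = 0.4091
  pedestrian: recall = 28/53 = 0.5283
Mean = (0.5283 + 0.5000 + 0.6842 + 0.4091 + 0.5283) / 5 = 0.530

0.530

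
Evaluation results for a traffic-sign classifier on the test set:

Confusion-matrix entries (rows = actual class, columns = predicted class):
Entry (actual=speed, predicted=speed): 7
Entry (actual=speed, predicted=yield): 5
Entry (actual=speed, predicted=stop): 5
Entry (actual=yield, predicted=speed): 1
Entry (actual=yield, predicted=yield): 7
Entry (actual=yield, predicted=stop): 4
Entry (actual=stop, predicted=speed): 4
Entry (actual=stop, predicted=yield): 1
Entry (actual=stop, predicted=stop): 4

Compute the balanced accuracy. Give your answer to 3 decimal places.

0.480

Balanced accuracy = mean of per-class recall.
  speed: recall = 7/17 = 0.4118
  yield: recall = 7/12 = 0.5833
  stop: recall = 4/9 = 0.4444
Mean = (0.4118 + 0.5833 + 0.4444) / 3 = 0.480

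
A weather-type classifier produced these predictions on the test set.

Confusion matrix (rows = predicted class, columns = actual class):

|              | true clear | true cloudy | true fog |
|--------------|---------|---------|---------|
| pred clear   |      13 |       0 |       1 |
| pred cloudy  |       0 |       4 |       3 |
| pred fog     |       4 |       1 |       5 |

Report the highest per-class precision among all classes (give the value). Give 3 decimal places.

0.929

Per-class precision (TP/(TP+FP)):
  clear: TP=13, FP=0+1=1 → 13/14 = 0.9286
  cloudy: TP=4, FP=0+3=3 → 4/7 = 0.5714
  fog: TP=5, FP=4+1=5 → 5/10 = 0.5000
Highest is class 'clear' with precision = 0.929.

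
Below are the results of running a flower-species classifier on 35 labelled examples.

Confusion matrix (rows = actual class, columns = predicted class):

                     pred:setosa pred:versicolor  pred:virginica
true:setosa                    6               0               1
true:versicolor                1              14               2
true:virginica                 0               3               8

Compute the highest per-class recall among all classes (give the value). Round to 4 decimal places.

Per-class recall (TP/(TP+FN)):
  setosa: TP=6, FN=0+1=1 → 6/7 = 0.85714
  versicolor: TP=14, FN=1+2=3 → 14/17 = 0.82353
  virginica: TP=8, FN=0+3=3 → 8/11 = 0.72727
Highest is class 'setosa' with recall = 0.8571.

0.8571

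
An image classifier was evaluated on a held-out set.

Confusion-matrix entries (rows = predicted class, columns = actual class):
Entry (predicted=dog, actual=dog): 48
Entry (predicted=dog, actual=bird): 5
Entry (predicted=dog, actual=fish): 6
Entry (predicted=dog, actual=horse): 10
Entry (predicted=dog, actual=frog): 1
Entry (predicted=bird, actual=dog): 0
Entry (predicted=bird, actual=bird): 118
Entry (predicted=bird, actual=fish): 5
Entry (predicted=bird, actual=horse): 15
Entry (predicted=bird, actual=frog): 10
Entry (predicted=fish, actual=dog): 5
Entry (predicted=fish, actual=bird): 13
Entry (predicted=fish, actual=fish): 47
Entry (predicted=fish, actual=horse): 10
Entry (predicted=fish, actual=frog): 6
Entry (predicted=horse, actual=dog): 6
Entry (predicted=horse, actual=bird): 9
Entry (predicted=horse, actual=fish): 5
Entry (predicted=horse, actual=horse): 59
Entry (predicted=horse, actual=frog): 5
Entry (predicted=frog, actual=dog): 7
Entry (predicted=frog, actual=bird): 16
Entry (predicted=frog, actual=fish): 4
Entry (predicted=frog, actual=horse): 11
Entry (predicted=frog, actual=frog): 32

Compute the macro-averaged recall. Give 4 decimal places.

0.6632

Per-class recall (TP/(TP+FN)):
  dog: TP=48, FN=0+5+6+7=18 → 48/66 = 0.72727
  bird: TP=118, FN=5+13+9+16=43 → 118/161 = 0.73292
  fish: TP=47, FN=6+5+5+4=20 → 47/67 = 0.70149
  horse: TP=59, FN=10+15+10+11=46 → 59/105 = 0.56190
  frog: TP=32, FN=1+10+6+5=22 → 32/54 = 0.59259
Macro-recall = mean = (0.72727 + 0.73292 + 0.70149 + 0.56190 + 0.59259) / 5 = 0.6632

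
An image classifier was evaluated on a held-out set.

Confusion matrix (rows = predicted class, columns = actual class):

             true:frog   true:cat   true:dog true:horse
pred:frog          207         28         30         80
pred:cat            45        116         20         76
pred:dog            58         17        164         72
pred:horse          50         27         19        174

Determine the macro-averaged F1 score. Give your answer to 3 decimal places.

Per-class F1 score (2·TP/(2·TP+FP+FN)):
  frog: TP=207, FP=28+30+80=138, FN=45+58+50=153 → 414/705 = 0.5872
  cat: TP=116, FP=45+20+76=141, FN=28+17+27=72 → 232/445 = 0.5213
  dog: TP=164, FP=58+17+72=147, FN=30+20+19=69 → 328/544 = 0.6029
  horse: TP=174, FP=50+27+19=96, FN=80+76+72=228 → 348/672 = 0.5179
Macro-F1 score = mean = (0.5872 + 0.5213 + 0.6029 + 0.5179) / 4 = 0.557

0.557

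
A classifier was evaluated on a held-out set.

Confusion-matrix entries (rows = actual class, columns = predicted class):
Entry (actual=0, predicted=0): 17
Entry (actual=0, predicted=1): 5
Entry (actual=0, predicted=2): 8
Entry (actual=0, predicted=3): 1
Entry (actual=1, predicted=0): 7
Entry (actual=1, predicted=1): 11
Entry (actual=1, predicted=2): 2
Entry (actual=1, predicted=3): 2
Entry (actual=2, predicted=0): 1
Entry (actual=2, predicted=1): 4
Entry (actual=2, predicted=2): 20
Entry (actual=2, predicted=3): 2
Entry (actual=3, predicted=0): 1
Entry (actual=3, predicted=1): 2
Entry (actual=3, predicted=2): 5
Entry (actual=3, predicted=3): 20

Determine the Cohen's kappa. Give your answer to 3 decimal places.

0.505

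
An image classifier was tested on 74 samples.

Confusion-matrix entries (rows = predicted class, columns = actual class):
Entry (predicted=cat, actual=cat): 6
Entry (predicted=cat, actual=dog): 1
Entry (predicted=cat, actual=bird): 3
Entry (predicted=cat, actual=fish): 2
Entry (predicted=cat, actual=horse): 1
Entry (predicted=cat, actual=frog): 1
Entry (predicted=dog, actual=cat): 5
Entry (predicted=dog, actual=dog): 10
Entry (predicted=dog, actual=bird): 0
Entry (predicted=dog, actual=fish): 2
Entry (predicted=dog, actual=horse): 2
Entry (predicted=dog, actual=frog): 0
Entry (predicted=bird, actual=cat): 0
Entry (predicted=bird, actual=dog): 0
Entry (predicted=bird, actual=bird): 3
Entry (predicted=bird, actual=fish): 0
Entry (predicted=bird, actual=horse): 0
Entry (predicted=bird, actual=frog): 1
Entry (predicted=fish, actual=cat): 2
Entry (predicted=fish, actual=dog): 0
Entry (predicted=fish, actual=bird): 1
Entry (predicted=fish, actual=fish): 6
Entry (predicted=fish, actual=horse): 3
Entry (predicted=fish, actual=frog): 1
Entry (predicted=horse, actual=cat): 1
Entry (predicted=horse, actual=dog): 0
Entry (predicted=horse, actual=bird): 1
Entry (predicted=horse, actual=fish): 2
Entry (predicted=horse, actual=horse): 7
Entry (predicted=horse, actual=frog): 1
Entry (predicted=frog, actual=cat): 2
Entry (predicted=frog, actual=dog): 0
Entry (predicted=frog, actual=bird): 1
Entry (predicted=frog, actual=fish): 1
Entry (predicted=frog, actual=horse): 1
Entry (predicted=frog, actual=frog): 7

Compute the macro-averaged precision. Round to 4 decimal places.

0.5555

Per-class precision (TP/(TP+FP)):
  cat: TP=6, FP=1+3+2+1+1=8 → 6/14 = 0.42857
  dog: TP=10, FP=5+0+2+2+0=9 → 10/19 = 0.52632
  bird: TP=3, FP=0+0+0+0+1=1 → 3/4 = 0.75000
  fish: TP=6, FP=2+0+1+3+1=7 → 6/13 = 0.46154
  horse: TP=7, FP=1+0+1+2+1=5 → 7/12 = 0.58333
  frog: TP=7, FP=2+0+1+1+1=5 → 7/12 = 0.58333
Macro-precision = mean = (0.42857 + 0.52632 + 0.75000 + 0.46154 + 0.58333 + 0.58333) / 6 = 0.5555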